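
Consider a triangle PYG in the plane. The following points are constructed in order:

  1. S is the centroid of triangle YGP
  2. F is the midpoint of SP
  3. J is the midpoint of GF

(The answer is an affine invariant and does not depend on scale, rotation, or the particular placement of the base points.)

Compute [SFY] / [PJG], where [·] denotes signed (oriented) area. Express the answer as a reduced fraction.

[SFY]:[PJG] = 2

Work in coordinates with P = (0, 0), Y = (1, 0), G = (0, 1).
1. S is the centroid of triangle YGP ⇒ S = (1/3, 1/3)
2. F is the midpoint of SP ⇒ F = (1/6, 1/6)
3. J is the midpoint of GF ⇒ J = (1/12, 7/12)
2·[SFY] = 1/6, 2·[PJG] = 1/12
[SFY]:[PJG] = 1/6:1/12 = 2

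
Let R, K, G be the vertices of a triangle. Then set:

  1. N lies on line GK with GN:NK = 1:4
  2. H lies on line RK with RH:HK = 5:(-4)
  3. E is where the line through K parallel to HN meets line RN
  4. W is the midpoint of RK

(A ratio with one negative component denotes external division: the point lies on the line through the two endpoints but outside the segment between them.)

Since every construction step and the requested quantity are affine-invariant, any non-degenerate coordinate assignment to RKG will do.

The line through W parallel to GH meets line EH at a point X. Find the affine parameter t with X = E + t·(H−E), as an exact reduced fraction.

t = -17/208

Work in coordinates with R = (0, 0), K = (1, 0), G = (0, 1).
1. N lies on line GK with GN:NK = 1:4 ⇒ N = (1/5, 4/5)
2. H lies on line RK with RH:HK = 5:(-4) ⇒ H = (5, 0)
3. E is where the line through K parallel to HN meets line RN ⇒ E = (1/25, 4/25)
4. W is the midpoint of RK ⇒ W = (1/2, 0)
through W parallel to GH: direction (5, -1); meets EH at X = (-19/52, 9/52)
X = E + t·(H−E) with t = -17/208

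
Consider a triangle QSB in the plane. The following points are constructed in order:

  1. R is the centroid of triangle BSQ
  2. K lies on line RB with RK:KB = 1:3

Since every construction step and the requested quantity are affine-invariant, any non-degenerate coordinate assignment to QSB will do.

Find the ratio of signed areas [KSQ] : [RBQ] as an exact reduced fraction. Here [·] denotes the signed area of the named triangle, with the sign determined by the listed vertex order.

[KSQ]:[RBQ] = -3/2

Set Q = (0, 0), S = (1, 0), B = (0, 1); any affine frame gives the same invariant.
1. R is the centroid of triangle BSQ ⇒ R = (1/3, 1/3)
2. K lies on line RB with RK:KB = 1:3 ⇒ K = (1/4, 1/2)
2·[KSQ] = -1/2, 2·[RBQ] = 1/3
[KSQ]:[RBQ] = -1/2:1/3 = -3/2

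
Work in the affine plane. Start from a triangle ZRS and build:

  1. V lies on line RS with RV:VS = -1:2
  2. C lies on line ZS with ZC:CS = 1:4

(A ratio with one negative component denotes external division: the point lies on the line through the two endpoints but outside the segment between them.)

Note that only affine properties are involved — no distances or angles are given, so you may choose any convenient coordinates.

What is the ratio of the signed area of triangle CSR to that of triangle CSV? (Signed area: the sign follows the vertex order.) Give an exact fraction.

Assign Z = (0, 0), R = (1, 0), S = (0, 1) — the answer is frame-independent, so this choice is without loss of generality.
1. V lies on line RS with RV:VS = -1:2 ⇒ V = (2, -1)
2. C lies on line ZS with ZC:CS = 1:4 ⇒ C = (0, 1/5)
2·[CSR] = -4/5, 2·[CSV] = -8/5
[CSR]:[CSV] = -4/5:-8/5 = 1/2

[CSR]:[CSV] = 1/2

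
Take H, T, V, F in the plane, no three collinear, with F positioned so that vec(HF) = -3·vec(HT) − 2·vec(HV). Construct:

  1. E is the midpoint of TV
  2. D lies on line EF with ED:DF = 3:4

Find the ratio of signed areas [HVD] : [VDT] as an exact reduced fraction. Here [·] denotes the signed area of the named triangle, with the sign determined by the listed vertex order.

Work in coordinates with H = (0, 0), T = (1, 0), V = (0, 1), F = (-3, -2).
1. E is the midpoint of TV ⇒ E = (1/2, 1/2)
2. D lies on line EF with ED:DF = 3:4 ⇒ D = (-1, -4/7)
2·[HVD] = 1, 2·[VDT] = 18/7
[HVD]:[VDT] = 1:18/7 = 7/18

[HVD]:[VDT] = 7/18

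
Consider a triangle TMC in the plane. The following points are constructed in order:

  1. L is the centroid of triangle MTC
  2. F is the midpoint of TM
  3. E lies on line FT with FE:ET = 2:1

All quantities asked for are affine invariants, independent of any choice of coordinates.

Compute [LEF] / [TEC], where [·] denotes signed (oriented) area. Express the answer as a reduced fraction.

[LEF]:[TEC] = 2/3

Work in coordinates with T = (0, 0), M = (1, 0), C = (0, 1).
1. L is the centroid of triangle MTC ⇒ L = (1/3, 1/3)
2. F is the midpoint of TM ⇒ F = (1/2, 0)
3. E lies on line FT with FE:ET = 2:1 ⇒ E = (1/6, 0)
2·[LEF] = 1/9, 2·[TEC] = 1/6
[LEF]:[TEC] = 1/9:1/6 = 2/3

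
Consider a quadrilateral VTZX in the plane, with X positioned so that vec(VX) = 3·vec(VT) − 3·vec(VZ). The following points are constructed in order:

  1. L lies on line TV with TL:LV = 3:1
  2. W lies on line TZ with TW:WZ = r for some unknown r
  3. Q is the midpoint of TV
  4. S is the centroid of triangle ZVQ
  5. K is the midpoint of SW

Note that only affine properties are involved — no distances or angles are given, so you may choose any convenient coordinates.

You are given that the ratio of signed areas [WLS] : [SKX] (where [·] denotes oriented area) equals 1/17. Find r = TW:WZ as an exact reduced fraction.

r = 5

Work in coordinates with V = (0, 0), T = (1, 0), Z = (0, 1), X = (3, -3).
1. L lies on line TV with TL:LV = 3:1 ⇒ L = (1/4, 0)
2. With TW:WZ = r, write λ = r/(r+1) so W = T + λ·(Z−T); W is affine-linear in λ
3. Q is the midpoint of TV ⇒ Q = (1/2, 0)
4. S is the centroid of triangle ZVQ ⇒ S = (1/6, 1/3)
5. K is the midpoint of SW ⇒ K is an affine combination of earlier points and hence also affine-linear in λ
Every point depending on W is an affine combination of W and λ-independent points, so each such coordinate is linear in λ; the λ² term in each signed area is a multiple of (Z−T)×(Z−T) = 0, so 2·[WLS] and 2·[SKX] are each linear in λ. Evaluating at λ=0 and λ=1:
  2·[WLS] = 1/4·λ − 1/4,   2·[SKX] = 1/4·λ − 11/12
So [WLS]:[SKX] = (1/4·λ − 1/4) / (1/4·λ − 11/12). Setting this equal to 1/17:
  1/4·λ − 1/4 = 1/17·(1/4·λ − 11/12)  ⇒  λ = 5/6
Then r = λ/(1−λ) = (5/6)/(1/6) = 5. Check: with r = 5, W = (1/6, 5/6) and [WLS]:[SKX] = 1/17 as required.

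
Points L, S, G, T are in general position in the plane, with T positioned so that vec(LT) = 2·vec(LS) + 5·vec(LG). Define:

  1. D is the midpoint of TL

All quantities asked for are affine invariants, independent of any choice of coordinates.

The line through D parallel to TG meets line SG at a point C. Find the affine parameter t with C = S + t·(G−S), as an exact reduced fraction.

t = 5/6

Set L = (0, 0), S = (1, 0), G = (0, 1), T = (2, 5); any affine frame gives the same invariant.
1. D is the midpoint of TL ⇒ D = (1, 5/2)
through D parallel to TG: direction (-2, -4); meets SG at C = (1/6, 5/6)
C = S + t·(G−S) with t = 5/6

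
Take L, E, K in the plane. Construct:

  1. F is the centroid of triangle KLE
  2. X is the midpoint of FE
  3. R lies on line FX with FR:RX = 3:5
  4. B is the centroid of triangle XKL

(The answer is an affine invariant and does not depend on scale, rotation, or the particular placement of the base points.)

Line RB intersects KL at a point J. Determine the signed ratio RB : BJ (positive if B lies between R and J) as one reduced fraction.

RB:BJ = 17/16

Choose coordinates L = (0, 0), E = (1, 0), K = (0, 1).
1. F is the centroid of triangle KLE ⇒ F = (1/3, 1/3)
2. X is the midpoint of FE ⇒ X = (2/3, 1/6)
3. R lies on line FX with FR:RX = 3:5 ⇒ R = (11/24, 13/48)
4. B is the centroid of triangle XKL ⇒ B = (2/9, 7/18)
line RB meets KL at J = (0, 1/2)
B = R + t·(J−R) with t = 17/33, so RB:BJ = 17/33:16/33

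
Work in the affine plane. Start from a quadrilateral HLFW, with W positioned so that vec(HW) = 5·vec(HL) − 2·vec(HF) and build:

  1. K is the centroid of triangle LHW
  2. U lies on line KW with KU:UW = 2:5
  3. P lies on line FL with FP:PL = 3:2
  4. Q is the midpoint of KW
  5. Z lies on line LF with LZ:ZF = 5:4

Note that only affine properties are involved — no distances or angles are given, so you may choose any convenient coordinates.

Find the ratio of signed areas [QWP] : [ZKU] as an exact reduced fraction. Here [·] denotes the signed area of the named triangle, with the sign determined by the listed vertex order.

Choose coordinates H = (0, 0), L = (1, 0), F = (0, 1), W = (5, -2).
1. K is the centroid of triangle LHW ⇒ K = (2, -2/3)
2. U lies on line KW with KU:UW = 2:5 ⇒ U = (20/7, -22/21)
3. P lies on line FL with FP:PL = 3:2 ⇒ P = (3/5, 2/5)
4. Q is the midpoint of KW ⇒ Q = (7/2, -4/3)
5. Z lies on line LF with LZ:ZF = 5:4 ⇒ Z = (4/9, 5/9)
2·[QWP] = 2/3, 2·[ZKU] = 86/189
[QWP]:[ZKU] = 2/3:86/189 = 63/43

[QWP]:[ZKU] = 63/43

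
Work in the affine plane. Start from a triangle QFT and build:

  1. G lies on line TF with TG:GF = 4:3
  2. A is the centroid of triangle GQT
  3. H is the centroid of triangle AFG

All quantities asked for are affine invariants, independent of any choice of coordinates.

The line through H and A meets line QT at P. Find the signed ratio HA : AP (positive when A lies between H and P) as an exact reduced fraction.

Set Q = (0, 0), F = (1, 0), T = (0, 1); any affine frame gives the same invariant.
1. G lies on line TF with TG:GF = 4:3 ⇒ G = (4/7, 3/7)
2. A is the centroid of triangle GQT ⇒ A = (4/21, 10/21)
3. H is the centroid of triangle AFG ⇒ H = (37/63, 19/63)
line HA meets QT at P = (0, 14/25)
A = H + t·(P−H) with t = 25/37, so HA:AP = 25/37:12/37

HA:AP = 25/12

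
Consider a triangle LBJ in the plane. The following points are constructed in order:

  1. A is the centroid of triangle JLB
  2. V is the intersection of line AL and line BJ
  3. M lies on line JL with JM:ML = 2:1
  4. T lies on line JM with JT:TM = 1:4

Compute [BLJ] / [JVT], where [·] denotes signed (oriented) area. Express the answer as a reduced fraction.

[BLJ]:[JVT] = 15

Set L = (0, 0), B = (1, 0), J = (0, 1); any affine frame gives the same invariant.
1. A is the centroid of triangle JLB ⇒ A = (1/3, 1/3)
2. V is the intersection of line AL and line BJ ⇒ V = (1/2, 1/2)
3. M lies on line JL with JM:ML = 2:1 ⇒ M = (0, 1/3)
4. T lies on line JM with JT:TM = 1:4 ⇒ T = (0, 13/15)
2·[BLJ] = -1, 2·[JVT] = -1/15
[BLJ]:[JVT] = -1:-1/15 = 15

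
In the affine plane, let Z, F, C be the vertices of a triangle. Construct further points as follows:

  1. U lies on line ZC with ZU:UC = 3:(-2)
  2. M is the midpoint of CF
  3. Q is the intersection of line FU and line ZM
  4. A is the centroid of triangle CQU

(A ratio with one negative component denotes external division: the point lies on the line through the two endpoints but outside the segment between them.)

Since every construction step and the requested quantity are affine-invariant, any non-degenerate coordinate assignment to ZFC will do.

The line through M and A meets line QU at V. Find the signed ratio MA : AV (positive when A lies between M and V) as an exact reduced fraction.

Assign Z = (0, 0), F = (1, 0), C = (0, 1) — the answer is frame-independent, so this choice is without loss of generality.
1. U lies on line ZC with ZU:UC = 3:(-2) ⇒ U = (0, 3)
2. M is the midpoint of CF ⇒ M = (1/2, 1/2)
3. Q is the intersection of line FU and line ZM ⇒ Q = (3/4, 3/4)
4. A is the centroid of triangle CQU ⇒ A = (1/4, 19/12)
line MA meets QU at V = (-1/4, 15/4)
A = M + t·(V−M) with t = 1/3, so MA:AV = 1/3:2/3

MA:AV = 1/2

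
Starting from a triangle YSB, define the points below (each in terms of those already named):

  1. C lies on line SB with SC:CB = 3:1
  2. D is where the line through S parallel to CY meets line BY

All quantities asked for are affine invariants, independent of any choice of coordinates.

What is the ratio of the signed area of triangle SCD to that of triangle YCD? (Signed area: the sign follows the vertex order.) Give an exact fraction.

Set Y = (0, 0), S = (1, 0), B = (0, 1); any affine frame gives the same invariant.
1. C lies on line SB with SC:CB = 3:1 ⇒ C = (1/4, 3/4)
2. D is where the line through S parallel to CY meets line BY ⇒ D = (0, -3)
2·[SCD] = 3, 2·[YCD] = -3/4
[SCD]:[YCD] = 3:-3/4 = -4

[SCD]:[YCD] = -4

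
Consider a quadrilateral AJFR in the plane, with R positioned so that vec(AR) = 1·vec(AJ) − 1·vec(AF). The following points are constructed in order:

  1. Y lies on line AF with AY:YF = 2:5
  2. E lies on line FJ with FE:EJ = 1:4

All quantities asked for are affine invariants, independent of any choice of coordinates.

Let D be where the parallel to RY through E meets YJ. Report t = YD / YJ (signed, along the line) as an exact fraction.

t = 27/35

Choose coordinates A = (0, 0), J = (1, 0), F = (0, 1), R = (1, -1).
1. Y lies on line AF with AY:YF = 2:5 ⇒ Y = (0, 2/7)
2. E lies on line FJ with FE:EJ = 1:4 ⇒ E = (1/5, 4/5)
through E parallel to RY: direction (-1, 9/7); meets YJ at D = (27/35, 16/245)
D = Y + t·(J−Y) with t = 27/35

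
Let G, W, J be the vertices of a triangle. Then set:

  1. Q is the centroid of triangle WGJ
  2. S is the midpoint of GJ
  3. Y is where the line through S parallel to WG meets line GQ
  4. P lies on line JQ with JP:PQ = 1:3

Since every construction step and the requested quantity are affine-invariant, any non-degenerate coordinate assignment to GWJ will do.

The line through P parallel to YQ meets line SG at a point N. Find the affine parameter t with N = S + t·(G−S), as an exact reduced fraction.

Assign G = (0, 0), W = (1, 0), J = (0, 1) — the answer is frame-independent, so this choice is without loss of generality.
1. Q is the centroid of triangle WGJ ⇒ Q = (1/3, 1/3)
2. S is the midpoint of GJ ⇒ S = (0, 1/2)
3. Y is where the line through S parallel to WG meets line GQ ⇒ Y = (1/2, 1/2)
4. P lies on line JQ with JP:PQ = 1:3 ⇒ P = (1/12, 5/6)
through P parallel to YQ: direction (-1/6, -1/6); meets SG at N = (0, 3/4)
N = S + t·(G−S) with t = -1/2

t = -1/2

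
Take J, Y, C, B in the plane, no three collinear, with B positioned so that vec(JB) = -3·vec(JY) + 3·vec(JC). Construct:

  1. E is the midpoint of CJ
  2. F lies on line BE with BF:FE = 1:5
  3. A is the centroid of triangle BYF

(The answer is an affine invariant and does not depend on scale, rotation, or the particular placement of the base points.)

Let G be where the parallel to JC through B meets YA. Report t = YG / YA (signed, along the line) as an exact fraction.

Choose coordinates J = (0, 0), Y = (1, 0), C = (0, 1), B = (-3, 3).
1. E is the midpoint of CJ ⇒ E = (0, 1/2)
2. F lies on line BE with BF:FE = 1:5 ⇒ F = (-5/2, 31/12)
3. A is the centroid of triangle BYF ⇒ A = (-3/2, 67/36)
through B parallel to JC: direction (0, 1); meets YA at G = (-3, 134/45)
G = Y + t·(A−Y) with t = 8/5

t = 8/5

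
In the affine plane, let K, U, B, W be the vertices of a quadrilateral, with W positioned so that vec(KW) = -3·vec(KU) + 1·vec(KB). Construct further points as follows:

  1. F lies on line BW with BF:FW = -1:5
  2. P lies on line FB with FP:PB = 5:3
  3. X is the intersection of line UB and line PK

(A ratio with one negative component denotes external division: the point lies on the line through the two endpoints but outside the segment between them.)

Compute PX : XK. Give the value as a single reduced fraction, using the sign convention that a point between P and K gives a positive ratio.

Assign K = (0, 0), U = (1, 0), B = (0, 1), W = (-3, 1) — the answer is frame-independent, so this choice is without loss of generality.
1. F lies on line BW with BF:FW = -1:5 ⇒ F = (3/4, 1)
2. P lies on line FB with FP:PB = 5:3 ⇒ P = (9/32, 1)
3. X is the intersection of line UB and line PK ⇒ X = (9/41, 32/41)
X = P + t·(K−P) with t = 9/41, so PX:XK = t:(1−t) = 9/41:32/41

PX:XK = 9/32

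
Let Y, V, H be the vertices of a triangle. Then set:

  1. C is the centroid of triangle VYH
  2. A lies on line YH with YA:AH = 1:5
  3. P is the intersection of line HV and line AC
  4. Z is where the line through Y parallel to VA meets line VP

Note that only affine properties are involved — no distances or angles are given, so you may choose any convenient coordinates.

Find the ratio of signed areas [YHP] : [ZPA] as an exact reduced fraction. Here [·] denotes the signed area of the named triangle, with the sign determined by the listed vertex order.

Set Y = (0, 0), V = (1, 0), H = (0, 1); any affine frame gives the same invariant.
1. C is the centroid of triangle VYH ⇒ C = (1/3, 1/3)
2. A lies on line YH with YA:AH = 1:5 ⇒ A = (0, 1/6)
3. P is the intersection of line HV and line AC ⇒ P = (5/9, 4/9)
4. Z is where the line through Y parallel to VA meets line VP ⇒ Z = (6/5, -1/5)
2·[YHP] = -5/9, 2·[ZPA] = 29/54
[YHP]:[ZPA] = -5/9:29/54 = -30/29

[YHP]:[ZPA] = -30/29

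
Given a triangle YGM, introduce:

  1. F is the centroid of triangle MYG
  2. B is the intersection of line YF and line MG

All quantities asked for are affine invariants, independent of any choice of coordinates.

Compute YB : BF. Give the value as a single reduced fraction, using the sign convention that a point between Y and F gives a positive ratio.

YB:BF = -3

Assign Y = (0, 0), G = (1, 0), M = (0, 1) — the answer is frame-independent, so this choice is without loss of generality.
1. F is the centroid of triangle MYG ⇒ F = (1/3, 1/3)
2. B is the intersection of line YF and line MG ⇒ B = (1/2, 1/2)
B = Y + t·(F−Y) with t = 3/2, so YB:BF = t:(1−t) = 3/2:-1/2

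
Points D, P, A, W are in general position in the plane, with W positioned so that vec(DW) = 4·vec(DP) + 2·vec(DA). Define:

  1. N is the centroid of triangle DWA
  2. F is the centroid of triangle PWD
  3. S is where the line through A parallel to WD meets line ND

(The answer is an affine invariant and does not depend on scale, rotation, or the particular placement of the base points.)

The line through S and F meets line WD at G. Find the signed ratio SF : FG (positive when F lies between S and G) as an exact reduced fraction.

SF:FG = -7

Assign D = (0, 0), P = (1, 0), A = (0, 1), W = (4, 2) — the answer is frame-independent, so this choice is without loss of generality.
1. N is the centroid of triangle DWA ⇒ N = (4/3, 1)
2. F is the centroid of triangle PWD ⇒ F = (5/3, 2/3)
3. S is where the line through A parallel to WD meets line ND ⇒ S = (4, 3)
line SF meets WD at G = (2, 1)
F = S + t·(G−S) with t = 7/6, so SF:FG = 7/6:-1/6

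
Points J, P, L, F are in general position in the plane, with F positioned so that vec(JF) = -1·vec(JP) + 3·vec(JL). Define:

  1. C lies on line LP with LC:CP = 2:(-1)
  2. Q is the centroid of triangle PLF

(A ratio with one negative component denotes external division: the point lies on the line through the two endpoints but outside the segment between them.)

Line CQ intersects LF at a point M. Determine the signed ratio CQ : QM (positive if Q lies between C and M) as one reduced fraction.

Work in coordinates with J = (0, 0), P = (1, 0), L = (0, 1), F = (-1, 3).
1. C lies on line LP with LC:CP = 2:(-1) ⇒ C = (2, -1)
2. Q is the centroid of triangle PLF ⇒ Q = (0, 4/3)
line CQ meets LF at M = (-2/5, 9/5)
Q = C + t·(M−C) with t = 5/6, so CQ:QM = 5/6:1/6

CQ:QM = 5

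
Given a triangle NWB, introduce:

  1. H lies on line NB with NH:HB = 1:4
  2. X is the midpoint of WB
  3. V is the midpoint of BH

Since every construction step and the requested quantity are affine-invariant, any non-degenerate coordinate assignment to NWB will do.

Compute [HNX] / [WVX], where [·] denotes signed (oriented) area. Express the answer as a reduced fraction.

Work in coordinates with N = (0, 0), W = (1, 0), B = (0, 1).
1. H lies on line NB with NH:HB = 1:4 ⇒ H = (0, 1/5)
2. X is the midpoint of WB ⇒ X = (1/2, 1/2)
3. V is the midpoint of BH ⇒ V = (0, 3/5)
2·[HNX] = 1/10, 2·[WVX] = -1/5
[HNX]:[WVX] = 1/10:-1/5 = -1/2

[HNX]:[WVX] = -1/2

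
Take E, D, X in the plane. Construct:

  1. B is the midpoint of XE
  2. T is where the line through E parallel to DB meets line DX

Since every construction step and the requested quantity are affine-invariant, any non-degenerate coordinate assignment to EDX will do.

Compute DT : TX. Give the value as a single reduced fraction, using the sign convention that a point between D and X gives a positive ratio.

Set E = (0, 0), D = (1, 0), X = (0, 1); any affine frame gives the same invariant.
1. B is the midpoint of XE ⇒ B = (0, 1/2)
2. T is where the line through E parallel to DB meets line DX ⇒ T = (2, -1)
T = D + t·(X−D) with t = -1, so DT:TX = t:(1−t) = -1:2

DT:TX = -1/2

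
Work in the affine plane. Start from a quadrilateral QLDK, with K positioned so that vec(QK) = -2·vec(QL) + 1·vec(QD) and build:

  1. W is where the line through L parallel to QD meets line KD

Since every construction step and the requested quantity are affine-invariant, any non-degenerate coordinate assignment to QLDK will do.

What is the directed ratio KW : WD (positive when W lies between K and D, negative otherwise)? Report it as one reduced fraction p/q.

Set Q = (0, 0), L = (1, 0), D = (0, 1), K = (-2, 1); any affine frame gives the same invariant.
1. W is where the line through L parallel to QD meets line KD ⇒ W = (1, 1)
W = K + t·(D−K) with t = 3/2, so KW:WD = t:(1−t) = 3/2:-1/2

KW:WD = -3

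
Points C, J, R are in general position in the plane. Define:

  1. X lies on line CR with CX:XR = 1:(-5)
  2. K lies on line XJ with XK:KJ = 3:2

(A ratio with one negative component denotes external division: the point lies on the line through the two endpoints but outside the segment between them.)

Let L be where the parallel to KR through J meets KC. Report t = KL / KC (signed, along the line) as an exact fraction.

Work in coordinates with C = (0, 0), J = (1, 0), R = (0, 1).
1. X lies on line CR with CX:XR = 1:(-5) ⇒ X = (0, -1/4)
2. K lies on line XJ with XK:KJ = 3:2 ⇒ K = (3/5, -1/10)
through J parallel to KR: direction (-3/5, 11/10); meets KC at L = (11/10, -11/60)
L = K + t·(C−K) with t = -5/6

t = -5/6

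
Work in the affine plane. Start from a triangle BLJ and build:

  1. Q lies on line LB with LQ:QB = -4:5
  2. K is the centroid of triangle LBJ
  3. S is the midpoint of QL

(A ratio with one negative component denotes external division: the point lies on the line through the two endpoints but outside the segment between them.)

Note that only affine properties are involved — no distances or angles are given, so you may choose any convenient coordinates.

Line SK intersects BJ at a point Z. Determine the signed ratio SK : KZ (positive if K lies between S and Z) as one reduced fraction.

SK:KZ = 8

Set B = (0, 0), L = (1, 0), J = (0, 1); any affine frame gives the same invariant.
1. Q lies on line LB with LQ:QB = -4:5 ⇒ Q = (5, 0)
2. K is the centroid of triangle LBJ ⇒ K = (1/3, 1/3)
3. S is the midpoint of QL ⇒ S = (3, 0)
line SK meets BJ at Z = (0, 3/8)
K = S + t·(Z−S) with t = 8/9, so SK:KZ = 8/9:1/9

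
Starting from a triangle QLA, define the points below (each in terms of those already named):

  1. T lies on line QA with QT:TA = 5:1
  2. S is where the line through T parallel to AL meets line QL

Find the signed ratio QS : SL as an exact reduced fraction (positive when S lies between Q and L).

QS:SL = 5

Set Q = (0, 0), L = (1, 0), A = (0, 1); any affine frame gives the same invariant.
1. T lies on line QA with QT:TA = 5:1 ⇒ T = (0, 5/6)
2. S is where the line through T parallel to AL meets line QL ⇒ S = (5/6, 0)
S = Q + t·(L−Q) with t = 5/6, so QS:SL = t:(1−t) = 5/6:1/6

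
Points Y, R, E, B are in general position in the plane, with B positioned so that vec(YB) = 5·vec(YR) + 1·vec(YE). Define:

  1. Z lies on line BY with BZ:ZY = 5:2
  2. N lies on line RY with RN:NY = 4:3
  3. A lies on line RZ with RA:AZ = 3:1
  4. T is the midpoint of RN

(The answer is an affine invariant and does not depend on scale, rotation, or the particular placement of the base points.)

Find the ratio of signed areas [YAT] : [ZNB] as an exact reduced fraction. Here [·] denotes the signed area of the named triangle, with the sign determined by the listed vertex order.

Work in coordinates with Y = (0, 0), R = (1, 0), E = (0, 1), B = (5, 1).
1. Z lies on line BY with BZ:ZY = 5:2 ⇒ Z = (10/7, 2/7)
2. N lies on line RY with RN:NY = 4:3 ⇒ N = (3/7, 0)
3. A lies on line RZ with RA:AZ = 3:1 ⇒ A = (37/28, 3/14)
4. T is the midpoint of RN ⇒ T = (5/7, 0)
2·[YAT] = -15/98, 2·[ZNB] = 15/49
[YAT]:[ZNB] = -15/98:15/49 = -1/2

[YAT]:[ZNB] = -1/2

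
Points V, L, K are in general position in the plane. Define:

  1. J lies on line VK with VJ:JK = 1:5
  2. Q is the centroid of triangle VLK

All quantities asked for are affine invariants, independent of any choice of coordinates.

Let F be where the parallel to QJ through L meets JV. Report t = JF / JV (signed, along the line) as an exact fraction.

t = 4

Set V = (0, 0), L = (1, 0), K = (0, 1); any affine frame gives the same invariant.
1. J lies on line VK with VJ:JK = 1:5 ⇒ J = (0, 1/6)
2. Q is the centroid of triangle VLK ⇒ Q = (1/3, 1/3)
through L parallel to QJ: direction (-1/3, -1/6); meets JV at F = (0, -1/2)
F = J + t·(V−J) with t = 4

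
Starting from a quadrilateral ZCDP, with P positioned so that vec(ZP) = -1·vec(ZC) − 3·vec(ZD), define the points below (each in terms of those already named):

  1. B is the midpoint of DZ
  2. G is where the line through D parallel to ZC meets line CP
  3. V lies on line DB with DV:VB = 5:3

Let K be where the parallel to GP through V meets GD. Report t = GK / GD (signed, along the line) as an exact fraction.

Work in coordinates with Z = (0, 0), C = (1, 0), D = (0, 1), P = (-1, -3).
1. B is the midpoint of DZ ⇒ B = (0, 1/2)
2. G is where the line through D parallel to ZC meets line CP ⇒ G = (5/3, 1)
3. V lies on line DB with DV:VB = 5:3 ⇒ V = (0, 11/16)
through V parallel to GP: direction (-8/3, -4); meets GD at K = (5/24, 1)
K = G + t·(D−G) with t = 7/8

t = 7/8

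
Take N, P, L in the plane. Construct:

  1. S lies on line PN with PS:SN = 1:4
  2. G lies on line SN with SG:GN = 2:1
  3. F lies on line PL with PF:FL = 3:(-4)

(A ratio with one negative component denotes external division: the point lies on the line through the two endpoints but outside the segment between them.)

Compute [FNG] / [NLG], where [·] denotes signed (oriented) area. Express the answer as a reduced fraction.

[FNG]:[NLG] = 3

Choose coordinates N = (0, 0), P = (1, 0), L = (0, 1).
1. S lies on line PN with PS:SN = 1:4 ⇒ S = (4/5, 0)
2. G lies on line SN with SG:GN = 2:1 ⇒ G = (4/15, 0)
3. F lies on line PL with PF:FL = 3:(-4) ⇒ F = (4, -3)
2·[FNG] = -4/5, 2·[NLG] = -4/15
[FNG]:[NLG] = -4/5:-4/15 = 3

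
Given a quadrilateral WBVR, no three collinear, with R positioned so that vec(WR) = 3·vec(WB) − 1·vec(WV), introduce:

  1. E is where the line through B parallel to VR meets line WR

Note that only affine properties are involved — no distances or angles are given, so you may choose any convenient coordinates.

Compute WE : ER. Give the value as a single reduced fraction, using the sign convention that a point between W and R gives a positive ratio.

WE:ER = 2

Assign W = (0, 0), B = (1, 0), V = (0, 1), R = (3, -1) — the answer is frame-independent, so this choice is without loss of generality.
1. E is where the line through B parallel to VR meets line WR ⇒ E = (2, -2/3)
E = W + t·(R−W) with t = 2/3, so WE:ER = t:(1−t) = 2/3:1/3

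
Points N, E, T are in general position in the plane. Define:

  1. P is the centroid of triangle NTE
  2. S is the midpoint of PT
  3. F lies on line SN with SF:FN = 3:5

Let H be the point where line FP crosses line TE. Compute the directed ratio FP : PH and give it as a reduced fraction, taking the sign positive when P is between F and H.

FP:PH = 7/16

Assign N = (0, 0), E = (1, 0), T = (0, 1) — the answer is frame-independent, so this choice is without loss of generality.
1. P is the centroid of triangle NTE ⇒ P = (1/3, 1/3)
2. S is the midpoint of PT ⇒ S = (1/6, 2/3)
3. F lies on line SN with SF:FN = 3:5 ⇒ F = (5/48, 5/12)
line FP meets TE at H = (6/7, 1/7)
P = F + t·(H−F) with t = 7/23, so FP:PH = 7/23:16/23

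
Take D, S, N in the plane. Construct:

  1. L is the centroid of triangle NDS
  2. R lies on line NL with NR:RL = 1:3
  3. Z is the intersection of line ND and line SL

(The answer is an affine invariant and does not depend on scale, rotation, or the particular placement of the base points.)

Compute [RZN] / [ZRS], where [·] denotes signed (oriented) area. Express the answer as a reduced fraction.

Work in coordinates with D = (0, 0), S = (1, 0), N = (0, 1).
1. L is the centroid of triangle NDS ⇒ L = (1/3, 1/3)
2. R lies on line NL with NR:RL = 1:3 ⇒ R = (1/12, 5/6)
3. Z is the intersection of line ND and line SL ⇒ Z = (0, 1/2)
2·[RZN] = -1/24, 2·[ZRS] = -3/8
[RZN]:[ZRS] = -1/24:-3/8 = 1/9

[RZN]:[ZRS] = 1/9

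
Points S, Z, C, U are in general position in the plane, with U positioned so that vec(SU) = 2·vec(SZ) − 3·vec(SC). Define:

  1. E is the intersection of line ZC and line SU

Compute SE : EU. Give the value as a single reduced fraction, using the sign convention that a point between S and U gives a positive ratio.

SE:EU = -1/2

Choose coordinates S = (0, 0), Z = (1, 0), C = (0, 1), U = (2, -3).
1. E is the intersection of line ZC and line SU ⇒ E = (-2, 3)
E = S + t·(U−S) with t = -1, so SE:EU = t:(1−t) = -1:2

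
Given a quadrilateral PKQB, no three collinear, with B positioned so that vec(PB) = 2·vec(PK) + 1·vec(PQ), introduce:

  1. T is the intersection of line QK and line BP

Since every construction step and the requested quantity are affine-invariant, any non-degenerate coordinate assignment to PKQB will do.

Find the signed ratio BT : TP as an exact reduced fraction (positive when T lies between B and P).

BT:TP = 2

Assign P = (0, 0), K = (1, 0), Q = (0, 1), B = (2, 1) — the answer is frame-independent, so this choice is without loss of generality.
1. T is the intersection of line QK and line BP ⇒ T = (2/3, 1/3)
T = B + t·(P−B) with t = 2/3, so BT:TP = t:(1−t) = 2/3:1/3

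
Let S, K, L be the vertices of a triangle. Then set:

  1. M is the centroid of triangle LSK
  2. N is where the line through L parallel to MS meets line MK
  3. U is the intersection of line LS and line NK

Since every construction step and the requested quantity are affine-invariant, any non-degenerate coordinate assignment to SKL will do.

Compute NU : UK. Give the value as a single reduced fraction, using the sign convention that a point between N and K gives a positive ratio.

Assign S = (0, 0), K = (1, 0), L = (0, 1) — the answer is frame-independent, so this choice is without loss of generality.
1. M is the centroid of triangle LSK ⇒ M = (1/3, 1/3)
2. N is where the line through L parallel to MS meets line MK ⇒ N = (-1/3, 2/3)
3. U is the intersection of line LS and line NK ⇒ U = (0, 1/2)
U = N + t·(K−N) with t = 1/4, so NU:UK = t:(1−t) = 1/4:3/4

NU:UK = 1/3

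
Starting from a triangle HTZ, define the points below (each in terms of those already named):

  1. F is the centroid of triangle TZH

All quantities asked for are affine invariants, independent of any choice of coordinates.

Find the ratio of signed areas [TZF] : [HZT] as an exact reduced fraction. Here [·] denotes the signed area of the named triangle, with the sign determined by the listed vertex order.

Choose coordinates H = (0, 0), T = (1, 0), Z = (0, 1).
1. F is the centroid of triangle TZH ⇒ F = (1/3, 1/3)
2·[TZF] = 1/3, 2·[HZT] = -1
[TZF]:[HZT] = 1/3:-1 = -1/3

[TZF]:[HZT] = -1/3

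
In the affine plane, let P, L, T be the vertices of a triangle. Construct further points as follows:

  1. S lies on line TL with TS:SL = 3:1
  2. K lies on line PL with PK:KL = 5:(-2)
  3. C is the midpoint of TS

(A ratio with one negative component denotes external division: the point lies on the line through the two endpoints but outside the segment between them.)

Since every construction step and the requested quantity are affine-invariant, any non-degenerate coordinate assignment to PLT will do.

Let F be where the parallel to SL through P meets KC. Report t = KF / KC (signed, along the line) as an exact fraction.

t = 5/2

Assign P = (0, 0), L = (1, 0), T = (0, 1) — the answer is frame-independent, so this choice is without loss of generality.
1. S lies on line TL with TS:SL = 3:1 ⇒ S = (3/4, 1/4)
2. K lies on line PL with PK:KL = 5:(-2) ⇒ K = (5/3, 0)
3. C is the midpoint of TS ⇒ C = (3/8, 5/8)
through P parallel to SL: direction (1/4, -1/4); meets KC at F = (-25/16, 25/16)
F = K + t·(C−K) with t = 5/2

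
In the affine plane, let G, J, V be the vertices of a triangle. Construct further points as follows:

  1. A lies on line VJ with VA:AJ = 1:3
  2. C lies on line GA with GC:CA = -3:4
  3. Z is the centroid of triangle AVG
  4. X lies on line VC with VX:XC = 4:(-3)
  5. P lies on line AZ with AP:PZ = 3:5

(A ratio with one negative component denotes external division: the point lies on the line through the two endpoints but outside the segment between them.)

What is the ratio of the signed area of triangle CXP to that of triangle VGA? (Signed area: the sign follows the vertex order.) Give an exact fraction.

Work in coordinates with G = (0, 0), J = (1, 0), V = (0, 1).
1. A lies on line VJ with VA:AJ = 1:3 ⇒ A = (1/4, 3/4)
2. C lies on line GA with GC:CA = -3:4 ⇒ C = (-3/4, -9/4)
3. Z is the centroid of triangle AVG ⇒ Z = (1/12, 7/12)
4. X lies on line VC with VX:XC = 4:(-3) ⇒ X = (-3, -12)
5. P lies on line AZ with AP:PZ = 3:5 ⇒ P = (3/16, 11/16)
2·[CXP] = 81/32, 2·[VGA] = 1/4
[CXP]:[VGA] = 81/32:1/4 = 81/8

[CXP]:[VGA] = 81/8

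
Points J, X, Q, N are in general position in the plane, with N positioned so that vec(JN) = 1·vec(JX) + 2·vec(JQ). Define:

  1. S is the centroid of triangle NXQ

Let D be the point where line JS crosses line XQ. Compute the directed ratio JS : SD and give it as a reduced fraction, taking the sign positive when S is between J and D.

Choose coordinates J = (0, 0), X = (1, 0), Q = (0, 1), N = (1, 2).
1. S is the centroid of triangle NXQ ⇒ S = (2/3, 1)
line JS meets XQ at D = (2/5, 3/5)
S = J + t·(D−J) with t = 5/3, so JS:SD = 5/3:-2/3

JS:SD = -5/2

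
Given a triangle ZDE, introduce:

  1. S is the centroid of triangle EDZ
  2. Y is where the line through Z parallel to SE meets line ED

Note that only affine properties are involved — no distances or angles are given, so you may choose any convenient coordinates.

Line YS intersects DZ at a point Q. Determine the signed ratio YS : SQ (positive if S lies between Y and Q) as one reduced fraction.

Set Z = (0, 0), D = (1, 0), E = (0, 1); any affine frame gives the same invariant.
1. S is the centroid of triangle EDZ ⇒ S = (1/3, 1/3)
2. Y is where the line through Z parallel to SE meets line ED ⇒ Y = (-1, 2)
line YS meets DZ at Q = (3/5, 0)
S = Y + t·(Q−Y) with t = 5/6, so YS:SQ = 5/6:1/6

YS:SQ = 5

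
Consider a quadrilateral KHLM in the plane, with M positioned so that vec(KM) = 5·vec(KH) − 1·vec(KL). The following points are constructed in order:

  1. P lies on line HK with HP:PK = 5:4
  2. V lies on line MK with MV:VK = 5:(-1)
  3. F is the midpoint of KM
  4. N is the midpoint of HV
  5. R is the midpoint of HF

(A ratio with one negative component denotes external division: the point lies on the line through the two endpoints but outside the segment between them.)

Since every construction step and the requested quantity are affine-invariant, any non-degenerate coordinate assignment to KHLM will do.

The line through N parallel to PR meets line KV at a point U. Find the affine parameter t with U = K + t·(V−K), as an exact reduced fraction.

t = 19/2

Work in coordinates with K = (0, 0), H = (1, 0), L = (0, 1), M = (5, -1).
1. P lies on line HK with HP:PK = 5:4 ⇒ P = (4/9, 0)
2. V lies on line MK with MV:VK = 5:(-1) ⇒ V = (-5/4, 1/4)
3. F is the midpoint of KM ⇒ F = (5/2, -1/2)
4. N is the midpoint of HV ⇒ N = (-1/8, 1/8)
5. R is the midpoint of HF ⇒ R = (7/4, -1/4)
through N parallel to PR: direction (47/36, -1/4); meets KV at U = (-95/8, 19/8)
U = K + t·(V−K) with t = 19/2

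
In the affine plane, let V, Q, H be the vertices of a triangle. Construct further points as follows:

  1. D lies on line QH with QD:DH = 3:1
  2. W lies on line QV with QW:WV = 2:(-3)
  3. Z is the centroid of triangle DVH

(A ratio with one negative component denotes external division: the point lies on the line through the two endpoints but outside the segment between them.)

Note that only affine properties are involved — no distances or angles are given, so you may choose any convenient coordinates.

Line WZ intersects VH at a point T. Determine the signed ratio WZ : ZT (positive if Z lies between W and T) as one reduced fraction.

Choose coordinates V = (0, 0), Q = (1, 0), H = (0, 1).
1. D lies on line QH with QD:DH = 3:1 ⇒ D = (1/4, 3/4)
2. W lies on line QV with QW:WV = 2:(-3) ⇒ W = (3, 0)
3. Z is the centroid of triangle DVH ⇒ Z = (1/12, 7/12)
line WZ meets VH at T = (0, 3/5)
Z = W + t·(T−W) with t = 35/36, so WZ:ZT = 35/36:1/36

WZ:ZT = 35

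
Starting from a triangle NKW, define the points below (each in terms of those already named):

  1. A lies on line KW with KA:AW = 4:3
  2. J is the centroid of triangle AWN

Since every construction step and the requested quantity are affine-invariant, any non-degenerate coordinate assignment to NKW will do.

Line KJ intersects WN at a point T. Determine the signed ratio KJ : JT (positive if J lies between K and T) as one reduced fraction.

KJ:JT = 6

Assign N = (0, 0), K = (1, 0), W = (0, 1) — the answer is frame-independent, so this choice is without loss of generality.
1. A lies on line KW with KA:AW = 4:3 ⇒ A = (3/7, 4/7)
2. J is the centroid of triangle AWN ⇒ J = (1/7, 11/21)
line KJ meets WN at T = (0, 11/18)
J = K + t·(T−K) with t = 6/7, so KJ:JT = 6/7:1/7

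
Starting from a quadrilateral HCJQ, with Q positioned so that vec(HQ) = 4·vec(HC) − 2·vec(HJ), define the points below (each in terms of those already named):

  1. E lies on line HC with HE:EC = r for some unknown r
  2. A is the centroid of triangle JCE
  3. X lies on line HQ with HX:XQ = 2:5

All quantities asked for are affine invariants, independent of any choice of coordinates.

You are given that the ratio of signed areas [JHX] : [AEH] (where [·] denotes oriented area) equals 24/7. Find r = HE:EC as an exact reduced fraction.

r = -1/2

Assign H = (0, 0), C = (1, 0), J = (0, 1), Q = (4, -2) — the answer is frame-independent, so this choice is without loss of generality.
1. With HE:EC = r, write λ = r/(r+1) so E = H + λ·(C−H); E is affine-linear in λ
2. A is the centroid of triangle JCE ⇒ A is an affine combination of earlier points and hence also affine-linear in λ
3. X lies on line HQ with HX:XQ = 2:5 ⇒ X = (8/7, -4/7)
Every point depending on E is an affine combination of E and λ-independent points, so each such coordinate is linear in λ; the λ² term in each signed area is a multiple of (C−H)×(C−H) = 0, so 2·[JHX] and 2·[AEH] are each linear in λ. Evaluating at λ=0 and λ=1:
  2·[JHX] = 8/7,   2·[AEH] = -1/3·λ
So [JHX]:[AEH] = (8/7) / (-1/3·λ). Setting this equal to 24/7:
  8/7 = 24/7·(-1/3·λ)  ⇒  λ = -1
Then r = λ/(1−λ) = (-1)/(2) = -1/2. Check: with r = -1/2, E = (-1, 0) and [JHX]:[AEH] = 24/7 as required.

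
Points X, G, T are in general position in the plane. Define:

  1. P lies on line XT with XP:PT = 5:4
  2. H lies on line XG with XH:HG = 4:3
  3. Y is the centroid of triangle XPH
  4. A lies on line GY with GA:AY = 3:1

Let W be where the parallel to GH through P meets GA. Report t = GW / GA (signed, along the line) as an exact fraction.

Choose coordinates X = (0, 0), G = (1, 0), T = (0, 1).
1. P lies on line XT with XP:PT = 5:4 ⇒ P = (0, 5/9)
2. H lies on line XG with XH:HG = 4:3 ⇒ H = (4/7, 0)
3. Y is the centroid of triangle XPH ⇒ Y = (4/21, 5/27)
4. A lies on line GY with GA:AY = 3:1 ⇒ A = (11/28, 5/36)
through P parallel to GH: direction (-3/7, 0); meets GA at W = (-10/7, 5/9)
W = G + t·(A−G) with t = 4

t = 4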